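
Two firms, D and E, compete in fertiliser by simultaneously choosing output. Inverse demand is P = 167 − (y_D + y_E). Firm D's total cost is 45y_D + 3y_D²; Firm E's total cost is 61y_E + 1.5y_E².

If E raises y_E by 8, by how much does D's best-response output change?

Firm D's profit: π = y_D(167 − (y_D + y_E)) − 45y_D − 3y_D².
∂π/∂y_D = 122 − 8y_D − y_E = 0, so y_D = 15.25 − 0.125y_E.
The reaction-function slope is −0.125, so an 8-unit rise in y_E moves y_D by −0.125 × 8 = −1. D's best response falls — the actions are strategic substitutes.

-1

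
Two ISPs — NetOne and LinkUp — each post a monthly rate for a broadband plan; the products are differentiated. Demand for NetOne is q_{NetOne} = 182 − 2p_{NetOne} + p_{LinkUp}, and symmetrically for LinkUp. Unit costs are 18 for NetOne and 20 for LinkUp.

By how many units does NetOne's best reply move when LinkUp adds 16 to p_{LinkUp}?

NetOne's profit: π = (p_{NetOne} − 18)(182 − 2p_{NetOne} + p_{LinkUp}).
∂π/∂p_{NetOne} = 218 − 4p_{NetOne} + p_{LinkUp} = 0 ⇒ p_{NetOne} = 54.5 + 0.25p_{LinkUp}.
The reaction-function slope is 0.25, so a 16-unit rise in p_{LinkUp} moves p_{NetOne} by 0.25 × 16 = 4. NetOne's best response rises — the actions are strategic complements.

4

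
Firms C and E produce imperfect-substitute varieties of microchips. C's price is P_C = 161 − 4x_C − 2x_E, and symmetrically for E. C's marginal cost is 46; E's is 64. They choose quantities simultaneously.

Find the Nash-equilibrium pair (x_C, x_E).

12.1, 9.1

Firm C's profit: π = x_C(161 − 4x_C − 2x_E) − 46x_C.
∂π/∂x_C = 115 − 8x_C − 2x_E = 0 ⇒ x_C = 14.375 − 0.25x_E.
Similarly x_E = 12.125 − 0.25x_C.
Solving the two reaction functions simultaneously: (1 − (−0.25)(−0.25))x_C = 14.375 − 0.25·12.125, so 0.9375x_C = 363/32 and x_C = 12.1.
Then x_E = 12.125 − 0.25·12.1 = 9.1.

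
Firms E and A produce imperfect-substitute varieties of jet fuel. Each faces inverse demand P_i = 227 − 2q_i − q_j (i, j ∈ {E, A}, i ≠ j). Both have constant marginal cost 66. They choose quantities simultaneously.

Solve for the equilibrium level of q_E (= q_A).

32.2

Firm E's profit: π = q_E(227 − 2q_E − q_A) − 66q_E.
∂π/∂q_E = 161 − 4q_E − q_A = 0 ⇒ q_E = 40.25 − 0.25q_A.
Setting q_E = q_A in the reaction function: q_E = 40.25 − 0.25q_E, so q_E = 40.25 / 1.25 = 32.2.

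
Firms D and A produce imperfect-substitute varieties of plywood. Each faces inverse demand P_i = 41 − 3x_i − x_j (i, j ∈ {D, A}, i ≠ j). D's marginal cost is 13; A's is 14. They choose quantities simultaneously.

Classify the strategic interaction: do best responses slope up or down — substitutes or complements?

Firm D's profit: π = x_D(41 − 3x_D − x_A) − 13x_D.
∂π/∂x_D = 28 − 6x_D − x_A = 0 ⇒ x_D = 14/3 − (1/6)x_A.
The best-response slope dx_D/dx_A = −1/6 < 0: the reaction function is downward-sloping, so the choices are strategic substitutes.

strategic substitutes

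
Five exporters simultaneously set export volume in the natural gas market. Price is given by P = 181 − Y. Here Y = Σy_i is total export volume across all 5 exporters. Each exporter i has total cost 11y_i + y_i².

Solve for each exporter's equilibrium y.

21.25

A representative exporter's profit is π_i = y_i(181 − Y) − 11y_i − y_i², with Y = y_i + Σ_{j≠i} y_j.
First-order condition: 170 − 4y_i − Σ_{j≠i} y_j = 0.
Imposing symmetry (y_j = y for all j) turns Σ_{j≠i} y_j into 4y, so 170 = 8y and y = 21.25.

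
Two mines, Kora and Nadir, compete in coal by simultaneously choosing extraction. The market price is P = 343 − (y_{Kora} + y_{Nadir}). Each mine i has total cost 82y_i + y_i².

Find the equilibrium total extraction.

104.4

Mine Kora's profit: π = y_{Kora}(343 − (y_{Kora} + y_{Nadir})) − 82y_{Kora} − y_{Kora}².
∂π/∂y_{Kora} = 261 − 4y_{Kora} − y_{Nadir} = 0, so y_{Kora} = 65.25 − 0.25y_{Nadir}.
Setting y_{Kora} = y_{Nadir} in the reaction function: y_{Kora} = 65.25 − 0.25y_{Kora}, so y_{Kora} = 65.25 / 1.25 = 52.2.
Total extraction: 52.2 + 52.2 = 104.4.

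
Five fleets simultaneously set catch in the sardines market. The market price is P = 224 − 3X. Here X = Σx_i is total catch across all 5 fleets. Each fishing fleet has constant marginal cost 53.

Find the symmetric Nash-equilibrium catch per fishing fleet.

A representative fishing fleet's profit is π_i = x_i(224 − 3X) − 53x_i, with X = x_i + Σ_{j≠i} x_j.
First-order condition: 171 − 6x_i − 3Σ_{j≠i} x_j = 0.
In a symmetric equilibrium every fishing fleet chooses the same x, so Σ_{j≠i} x_j = 4x. The condition becomes 171 − 18x = 0, giving x = 171/18 = 9.5.

9.5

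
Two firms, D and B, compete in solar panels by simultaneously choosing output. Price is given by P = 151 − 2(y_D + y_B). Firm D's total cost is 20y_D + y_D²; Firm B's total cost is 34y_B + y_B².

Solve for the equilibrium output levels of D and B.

17.25, 13.75

Firm D's profit: π = y_D(151 − 2(y_D + y_B)) − 20y_D − y_D².
∂π/∂y_D = 131 − 6y_D − 2y_B = 0, so y_D = 131/6 − (1/3)y_B.
By the same steps for B: y_B = 19.5 − (1/3)y_D.
Substituting the second reaction function into the first: y_D = 131/6 − (1/3)(19.5 − (1/3)y_D), which gives (8/9)y_D = 46/3 ⇒ y_D = 17.25.
Then y_B = 19.5 − (1/3)·17.25 = 13.75.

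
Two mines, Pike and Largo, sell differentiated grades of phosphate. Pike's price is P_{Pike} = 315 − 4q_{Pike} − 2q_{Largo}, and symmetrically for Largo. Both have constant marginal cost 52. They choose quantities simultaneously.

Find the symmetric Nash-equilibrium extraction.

26.3

Mine Pike's profit: π = q_{Pike}(315 − 4q_{Pike} − 2q_{Largo}) − 52q_{Pike}.
∂π/∂q_{Pike} = 263 − 8q_{Pike} − 2q_{Largo} = 0 ⇒ q_{Pike} = 32.875 − 0.25q_{Largo}.
The game is symmetric, so in equilibrium q_{Largo} = q_{Pike}: the reaction function gives 1.25q_{Pike} = 32.875, hence q_{Pike} = 26.3.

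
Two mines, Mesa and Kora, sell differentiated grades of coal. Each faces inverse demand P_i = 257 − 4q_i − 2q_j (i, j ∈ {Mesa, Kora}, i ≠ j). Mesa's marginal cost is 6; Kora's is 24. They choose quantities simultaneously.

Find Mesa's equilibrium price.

Mine Mesa's profit: π = q_{Mesa}(257 − 4q_{Mesa} − 2q_{Kora}) − 6q_{Mesa}.
∂π/∂q_{Mesa} = 251 − 8q_{Mesa} − 2q_{Kora} = 0 ⇒ q_{Mesa} = 31.375 − 0.25q_{Kora}.
Similarly q_{Kora} = 29.125 − 0.25q_{Mesa}.
Plugging q_{Kora} into Mesa's best response: q_{Mesa} = 31.375 − 0.25(29.125 − 0.25q_{Mesa}) ⇒ 0.9375q_{Mesa} = 771/32, so q_{Mesa} = 25.7.
Then q_{Kora} = 29.125 − 0.25·25.7 = 22.7.
P_{Mesa} = 257 − 4·25.7 − 2·22.7 = 108.8.

108.8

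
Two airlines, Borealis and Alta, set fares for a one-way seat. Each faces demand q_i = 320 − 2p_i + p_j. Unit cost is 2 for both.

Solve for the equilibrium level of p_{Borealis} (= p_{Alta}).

Borealis's profit: π = (p_{Borealis} − 2)(320 − 2p_{Borealis} + p_{Alta}).
∂π/∂p_{Borealis} = 324 − 4p_{Borealis} + p_{Alta} = 0 ⇒ p_{Borealis} = 81 + 0.25p_{Alta}.
By symmetry p_{Alta} = p_{Borealis}; substituting into the reaction function, 0.75p_{Borealis} = 81 and p_{Borealis} = 108.

108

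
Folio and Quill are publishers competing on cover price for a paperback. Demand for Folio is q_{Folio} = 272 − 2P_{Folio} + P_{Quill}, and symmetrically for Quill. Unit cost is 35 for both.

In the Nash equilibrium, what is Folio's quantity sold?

Folio's profit: π = (P_{Folio} − 35)(272 − 2P_{Folio} + P_{Quill}).
∂π/∂P_{Folio} = 342 − 4P_{Folio} + P_{Quill} = 0 ⇒ P_{Folio} = 85.5 + 0.25P_{Quill}.
The game is symmetric, so in equilibrium P_{Quill} = P_{Folio}: the reaction function gives 0.75P_{Folio} = 85.5, hence P_{Folio} = 114.
q_{Folio} = 272 − 2·114 + 114 = 158.

158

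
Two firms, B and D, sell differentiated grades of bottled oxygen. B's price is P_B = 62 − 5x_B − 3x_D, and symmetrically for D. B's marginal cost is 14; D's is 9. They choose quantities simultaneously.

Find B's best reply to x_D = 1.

Firm B's profit: π = x_B(62 − 5x_B − 3x_D) − 14x_B.
∂π/∂x_B = 48 − 10x_B − 3x_D = 0 ⇒ x_B = 4.8 − 0.3x_D.
At x_D = 1: x_B = 4.8 − 0.3·1 = 4.5.

4.5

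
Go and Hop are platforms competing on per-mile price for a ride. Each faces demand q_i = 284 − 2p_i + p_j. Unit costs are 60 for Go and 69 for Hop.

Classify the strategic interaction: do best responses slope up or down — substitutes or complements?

Go's profit: π = (p_{Go} − 60)(284 − 2p_{Go} + p_{Hop}).
∂π/∂p_{Go} = 404 − 4p_{Go} + p_{Hop} = 0 ⇒ p_{Go} = 101 + 0.25p_{Hop}.
The best-response slope dp_{Go}/dp_{Hop} = 0.25 > 0: the reaction function is upward-sloping, so the choices are strategic complements.

strategic complements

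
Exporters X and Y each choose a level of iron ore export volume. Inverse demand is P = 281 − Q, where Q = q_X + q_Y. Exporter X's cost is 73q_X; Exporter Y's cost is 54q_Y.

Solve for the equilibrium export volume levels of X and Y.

Exporter X's profit: π = q_X(281 − (q_X + q_Y)) − 73q_X.
∂π/∂q_X = 208 − 2q_X − q_Y = 0, so q_X = 104 − 0.5q_Y.
By the same steps for Y: q_Y = 113.5 − 0.5q_X.
Solving the two reaction functions simultaneously: (1 − (−0.5)(−0.5))q_X = 104 − 0.5·113.5, so 0.75q_X = 47.25 and q_X = 63.
Then q_Y = 113.5 − 0.5·63 = 82.

63, 82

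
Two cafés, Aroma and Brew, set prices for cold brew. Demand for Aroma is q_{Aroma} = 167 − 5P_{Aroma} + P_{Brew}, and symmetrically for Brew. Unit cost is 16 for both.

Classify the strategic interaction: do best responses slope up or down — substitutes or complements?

strategic complements

Aroma's profit: π = (P_{Aroma} − 16)(167 − 5P_{Aroma} + P_{Brew}).
∂π/∂P_{Aroma} = 247 − 10P_{Aroma} + P_{Brew} = 0 ⇒ P_{Aroma} = 24.7 + 0.1P_{Brew}.
The best-response slope dP_{Aroma}/dP_{Brew} = 0.1 > 0: the reaction function is upward-sloping, so the choices are strategic complements.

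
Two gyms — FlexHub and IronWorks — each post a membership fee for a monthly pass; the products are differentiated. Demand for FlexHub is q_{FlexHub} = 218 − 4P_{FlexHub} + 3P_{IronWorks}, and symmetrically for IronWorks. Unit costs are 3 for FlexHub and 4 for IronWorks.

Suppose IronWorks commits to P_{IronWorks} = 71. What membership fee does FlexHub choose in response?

FlexHub's profit: π = (P_{FlexHub} − 3)(218 − 4P_{FlexHub} + 3P_{IronWorks}).
∂π/∂P_{FlexHub} = 230 − 8P_{FlexHub} + 3P_{IronWorks} = 0 ⇒ P_{FlexHub} = 28.75 + 0.375P_{IronWorks}.
At P_{IronWorks} = 71: P_{FlexHub} = 28.75 + 0.375·71 = 55.375.

55.375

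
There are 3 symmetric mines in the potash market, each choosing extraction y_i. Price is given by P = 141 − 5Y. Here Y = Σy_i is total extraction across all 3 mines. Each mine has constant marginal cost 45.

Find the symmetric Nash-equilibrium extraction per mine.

4.8

A representative mine's profit is π_i = y_i(141 − 5Y) − 45y_i, with Y = y_i + Σ_{j≠i} y_j.
First-order condition: 96 − 10y_i − 5Σ_{j≠i} y_j = 0.
With identical mines, set every y_j = y: then 96 − 10y − 10y = 0, i.e. y = 96/20 = 4.8.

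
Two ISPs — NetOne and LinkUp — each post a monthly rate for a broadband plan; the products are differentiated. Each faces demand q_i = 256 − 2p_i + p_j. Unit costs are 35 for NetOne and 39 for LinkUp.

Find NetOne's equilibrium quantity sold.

148.4

NetOne's profit: π = (p_{NetOne} − 35)(256 − 2p_{NetOne} + p_{LinkUp}).
∂π/∂p_{NetOne} = 326 − 4p_{NetOne} + p_{LinkUp} = 0 ⇒ p_{NetOne} = 81.5 + 0.25p_{LinkUp}.
Similarly p_{LinkUp} = 83.5 + 0.25p_{NetOne}.
Plugging p_{LinkUp} into NetOne's best response: p_{NetOne} = 81.5 + 0.25(83.5 + 0.25p_{NetOne}) ⇒ 0.9375p_{NetOne} = 102.375, so p_{NetOne} = 109.2.
Then p_{LinkUp} = 83.5 + 0.25·109.2 = 110.8.
q_{NetOne} = 256 − 2·109.2 + 110.8 = 148.4.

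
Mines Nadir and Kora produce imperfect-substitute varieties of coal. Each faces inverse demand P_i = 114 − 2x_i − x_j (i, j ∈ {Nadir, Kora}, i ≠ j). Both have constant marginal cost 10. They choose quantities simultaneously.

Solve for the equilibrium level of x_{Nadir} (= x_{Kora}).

20.8

Mine Nadir's profit: π = x_{Nadir}(114 − 2x_{Nadir} − x_{Kora}) − 10x_{Nadir}.
∂π/∂x_{Nadir} = 104 − 4x_{Nadir} − x_{Kora} = 0 ⇒ x_{Nadir} = 26 − 0.25x_{Kora}.
Setting x_{Nadir} = x_{Kora} in the reaction function: x_{Nadir} = 26 − 0.25x_{Nadir}, so x_{Nadir} = 26 / 1.25 = 20.8.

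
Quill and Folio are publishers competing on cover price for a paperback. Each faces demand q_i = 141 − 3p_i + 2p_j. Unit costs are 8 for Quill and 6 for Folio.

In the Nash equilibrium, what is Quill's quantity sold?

98.625

Quill's profit: π = (p_{Quill} − 8)(141 − 3p_{Quill} + 2p_{Folio}).
∂π/∂p_{Quill} = 165 − 6p_{Quill} + 2p_{Folio} = 0 ⇒ p_{Quill} = 27.5 + (1/3)p_{Folio}.
Similarly p_{Folio} = 26.5 + (1/3)p_{Quill}.
Solving the two reaction functions simultaneously: (1 − (1/3)(1/3))p_{Quill} = 27.5 + (1/3)·26.5, so (8/9)p_{Quill} = 109/3 and p_{Quill} = 40.875.
Then p_{Folio} = 26.5 + (1/3)·40.875 = 40.125.
q_{Quill} = 141 − 3·40.875 + 2·40.125 = 98.625.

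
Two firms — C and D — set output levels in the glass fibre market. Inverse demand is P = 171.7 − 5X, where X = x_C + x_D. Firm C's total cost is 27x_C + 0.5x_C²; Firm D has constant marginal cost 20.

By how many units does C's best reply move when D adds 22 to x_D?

-10

Firm C's profit: π = x_C(171.7 − 5(x_C + x_D)) − 27x_C − 0.5x_C².
∂π/∂x_C = 144.7 − 11x_C − 5x_D = 0, so x_C = 1447/110 − (5/11)x_D.
The reaction-function slope is −5/11, so a 22-unit rise in x_D moves x_C by −5/11 × 22 = −10. C's best response falls — the actions are strategic substitutes.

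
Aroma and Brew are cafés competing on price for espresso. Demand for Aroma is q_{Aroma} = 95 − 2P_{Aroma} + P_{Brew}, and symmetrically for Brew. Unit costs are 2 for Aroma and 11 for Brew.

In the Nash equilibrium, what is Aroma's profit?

2073.68

Aroma's profit: π = (P_{Aroma} − 2)(95 − 2P_{Aroma} + P_{Brew}).
∂π/∂P_{Aroma} = 99 − 4P_{Aroma} + P_{Brew} = 0 ⇒ P_{Aroma} = 24.75 + 0.25P_{Brew}.
Similarly P_{Brew} = 29.25 + 0.25P_{Aroma}.
Plugging P_{Brew} into Aroma's best response: P_{Aroma} = 24.75 + 0.25(29.25 + 0.25P_{Aroma}) ⇒ 0.9375P_{Aroma} = 32.0625, so P_{Aroma} = 34.2.
Then P_{Brew} = 29.25 + 0.25·34.2 = 37.8.
q_{Aroma} = 95 − 2·34.2 + 37.8 = 64.4.
Profit = (34.2 − 2)·64.4 = 2073.68.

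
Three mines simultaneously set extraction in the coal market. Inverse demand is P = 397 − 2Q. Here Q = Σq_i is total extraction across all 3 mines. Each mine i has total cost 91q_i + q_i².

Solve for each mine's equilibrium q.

30.6

A representative mine's profit is π_i = q_i(397 − 2Q) − 91q_i − q_i², with Q = q_i + Σ_{j≠i} q_j.
First-order condition: 306 − 6q_i − 2Σ_{j≠i} q_j = 0.
In a symmetric equilibrium every mine chooses the same q, so Σ_{j≠i} q_j = 2q. The condition becomes 306 − 10q = 0, giving q = 306/10 = 30.6.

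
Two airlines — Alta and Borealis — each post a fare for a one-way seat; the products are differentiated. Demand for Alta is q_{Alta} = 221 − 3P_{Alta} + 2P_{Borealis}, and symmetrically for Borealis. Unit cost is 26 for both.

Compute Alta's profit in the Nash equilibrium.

7129.6875

Alta's profit: π = (P_{Alta} − 26)(221 − 3P_{Alta} + 2P_{Borealis}).
∂π/∂P_{Alta} = 299 − 6P_{Alta} + 2P_{Borealis} = 0 ⇒ P_{Alta} = 299/6 + (1/3)P_{Borealis}.
Setting P_{Alta} = P_{Borealis} in the reaction function: P_{Alta} = 299/6 + (1/3)P_{Alta}, so P_{Alta} = (299/6) / (2/3) = 74.75.
q_{Alta} = 221 − 3·74.75 + 2·74.75 = 146.25.
Profit = (74.75 − 26)·146.25 = 7129.6875.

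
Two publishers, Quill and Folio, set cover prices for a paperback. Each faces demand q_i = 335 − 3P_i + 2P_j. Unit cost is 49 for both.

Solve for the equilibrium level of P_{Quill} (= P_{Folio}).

Quill's profit: π = (P_{Quill} − 49)(335 − 3P_{Quill} + 2P_{Folio}).
∂π/∂P_{Quill} = 482 − 6P_{Quill} + 2P_{Folio} = 0 ⇒ P_{Quill} = 241/3 + (1/3)P_{Folio}.
The game is symmetric, so in equilibrium P_{Folio} = P_{Quill}: the reaction function gives (2/3)P_{Quill} = 241/3, hence P_{Quill} = 120.5.

120.5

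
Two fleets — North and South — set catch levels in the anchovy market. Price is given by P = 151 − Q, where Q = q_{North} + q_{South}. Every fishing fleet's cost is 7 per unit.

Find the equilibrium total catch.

96

Fishing fleet North's profit: π = q_{North}(151 − (q_{North} + q_{South})) − 7q_{North}.
∂π/∂q_{North} = 144 − 2q_{North} − q_{South} = 0, so q_{North} = 72 − 0.5q_{South}.
The game is symmetric, so in equilibrium q_{South} = q_{North}: the reaction function gives 1.5q_{North} = 72, hence q_{North} = 48.
Total catch: 48 + 48 = 96.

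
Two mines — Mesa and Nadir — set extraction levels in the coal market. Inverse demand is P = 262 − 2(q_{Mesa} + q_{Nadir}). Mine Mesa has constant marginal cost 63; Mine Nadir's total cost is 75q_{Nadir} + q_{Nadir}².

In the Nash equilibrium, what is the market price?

145

Mine Mesa's profit: π = q_{Mesa}(262 − 2(q_{Mesa} + q_{Nadir})) − 63q_{Mesa}.
∂π/∂q_{Mesa} = 199 − 4q_{Mesa} − 2q_{Nadir} = 0, so q_{Mesa} = 49.75 − 0.5q_{Nadir}.
For Nadir: ∂π/∂q_{Nadir} = 187 − 6q_{Nadir} − 2q_{Mesa} = 0 ⇒ q_{Nadir} = 187/6 − (1/3)q_{Mesa}.
Solving the two reaction functions simultaneously: (1 − (−0.5)(−1/3))q_{Mesa} = 49.75 − 0.5·(187/6), so (5/6)q_{Mesa} = 205/6 and q_{Mesa} = 41.
Then q_{Nadir} = 187/6 − (1/3)·41 = 17.5.
Equilibrium price: P = 262 − 2·58.5 = 145.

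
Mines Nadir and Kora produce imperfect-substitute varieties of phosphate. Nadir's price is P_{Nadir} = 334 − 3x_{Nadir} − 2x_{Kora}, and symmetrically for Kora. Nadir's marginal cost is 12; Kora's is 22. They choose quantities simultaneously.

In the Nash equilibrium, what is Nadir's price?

134.625

Mine Nadir's profit: π = x_{Nadir}(334 − 3x_{Nadir} − 2x_{Kora}) − 12x_{Nadir}.
∂π/∂x_{Nadir} = 322 − 6x_{Nadir} − 2x_{Kora} = 0 ⇒ x_{Nadir} = 161/3 − (1/3)x_{Kora}.
Similarly x_{Kora} = 52 − (1/3)x_{Nadir}.
Solving the two reaction functions simultaneously: (1 − (−1/3)(−1/3))x_{Nadir} = 161/3 − (1/3)·52, so (8/9)x_{Nadir} = 109/3 and x_{Nadir} = 40.875.
Then x_{Kora} = 52 − (1/3)·40.875 = 38.375.
P_{Nadir} = 334 − 3·40.875 − 2·38.375 = 134.625.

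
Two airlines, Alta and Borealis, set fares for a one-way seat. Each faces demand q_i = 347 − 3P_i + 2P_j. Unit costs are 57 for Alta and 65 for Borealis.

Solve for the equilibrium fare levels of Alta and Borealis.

131, 134

Alta's profit: π = (P_{Alta} − 57)(347 − 3P_{Alta} + 2P_{Borealis}).
∂π/∂P_{Alta} = 518 − 6P_{Alta} + 2P_{Borealis} = 0 ⇒ P_{Alta} = 259/3 + (1/3)P_{Borealis}.
Similarly P_{Borealis} = 271/3 + (1/3)P_{Alta}.
Substituting the second reaction function into the first: P_{Alta} = 259/3 + (1/3)(271/3 + (1/3)P_{Alta}), which gives (8/9)P_{Alta} = 1048/9 ⇒ P_{Alta} = 131.
Then P_{Borealis} = 271/3 + (1/3)·131 = 134.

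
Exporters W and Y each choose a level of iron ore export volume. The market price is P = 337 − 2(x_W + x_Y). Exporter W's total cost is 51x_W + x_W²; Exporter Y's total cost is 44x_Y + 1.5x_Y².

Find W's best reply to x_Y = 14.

43

Exporter W's profit: π = x_W(337 − 2(x_W + x_Y)) − 51x_W − x_W².
∂π/∂x_W = 286 − 6x_W − 2x_Y = 0, so x_W = 143/3 − (1/3)x_Y.
At x_Y = 14: x_W = 143/3 − (1/3)·14 = 43.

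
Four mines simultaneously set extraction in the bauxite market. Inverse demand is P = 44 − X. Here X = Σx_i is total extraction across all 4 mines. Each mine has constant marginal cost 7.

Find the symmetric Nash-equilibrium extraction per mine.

A representative mine's profit is π_i = x_i(44 − X) − 7x_i, with X = x_i + Σ_{j≠i} x_j.
First-order condition: 37 − 2x_i − Σ_{j≠i} x_j = 0.
In a symmetric equilibrium every mine chooses the same x, so Σ_{j≠i} x_j = 3x. The condition becomes 37 − 5x = 0, giving x = 37/5 = 7.4.

7.4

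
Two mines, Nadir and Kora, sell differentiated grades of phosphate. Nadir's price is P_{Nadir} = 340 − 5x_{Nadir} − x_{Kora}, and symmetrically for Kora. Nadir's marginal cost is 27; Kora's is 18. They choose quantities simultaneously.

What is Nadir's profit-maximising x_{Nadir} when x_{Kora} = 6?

30.7

Mine Nadir's profit: π = x_{Nadir}(340 − 5x_{Nadir} − x_{Kora}) − 27x_{Nadir}.
∂π/∂x_{Nadir} = 313 − 10x_{Nadir} − x_{Kora} = 0 ⇒ x_{Nadir} = 31.3 − 0.1x_{Kora}.
At x_{Kora} = 6: x_{Nadir} = 31.3 − 0.1·6 = 30.7.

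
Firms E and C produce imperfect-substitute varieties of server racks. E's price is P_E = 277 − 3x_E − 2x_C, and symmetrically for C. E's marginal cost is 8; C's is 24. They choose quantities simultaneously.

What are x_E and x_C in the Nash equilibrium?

Firm E's profit: π = x_E(277 − 3x_E − 2x_C) − 8x_E.
∂π/∂x_E = 269 − 6x_E − 2x_C = 0 ⇒ x_E = 269/6 − (1/3)x_C.
Similarly x_C = 253/6 − (1/3)x_E.
Substituting the second reaction function into the first: x_E = 269/6 − (1/3)(253/6 − (1/3)x_E), which gives (8/9)x_E = 277/9 ⇒ x_E = 34.625.
Then x_C = 253/6 − (1/3)·34.625 = 30.625.

34.625, 30.625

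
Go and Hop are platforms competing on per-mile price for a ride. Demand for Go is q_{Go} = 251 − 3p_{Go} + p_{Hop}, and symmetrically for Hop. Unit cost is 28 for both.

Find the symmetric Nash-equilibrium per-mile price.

Go's profit: π = (p_{Go} − 28)(251 − 3p_{Go} + p_{Hop}).
∂π/∂p_{Go} = 335 − 6p_{Go} + p_{Hop} = 0 ⇒ p_{Go} = 335/6 + (1/6)p_{Hop}.
Setting p_{Go} = p_{Hop} in the reaction function: p_{Go} = 335/6 + (1/6)p_{Go}, so p_{Go} = (335/6) / (5/6) = 67.

67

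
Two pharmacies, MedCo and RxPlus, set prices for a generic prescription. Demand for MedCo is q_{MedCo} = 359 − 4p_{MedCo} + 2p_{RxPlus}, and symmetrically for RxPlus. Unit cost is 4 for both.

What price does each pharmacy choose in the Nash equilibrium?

MedCo's profit: π = (p_{MedCo} − 4)(359 − 4p_{MedCo} + 2p_{RxPlus}).
∂π/∂p_{MedCo} = 375 − 8p_{MedCo} + 2p_{RxPlus} = 0 ⇒ p_{MedCo} = 46.875 + 0.25p_{RxPlus}.
Setting p_{MedCo} = p_{RxPlus} in the reaction function: p_{MedCo} = 46.875 + 0.25p_{MedCo}, so p_{MedCo} = 46.875 / 0.75 = 62.5.

62.5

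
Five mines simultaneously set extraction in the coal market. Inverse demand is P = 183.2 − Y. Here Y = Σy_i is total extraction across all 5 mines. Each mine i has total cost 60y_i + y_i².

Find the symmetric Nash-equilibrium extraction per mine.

A representative mine's profit is π_i = y_i(183.2 − Y) − 60y_i − y_i², with Y = y_i + Σ_{j≠i} y_j.
First-order condition: 123.2 − 4y_i − Σ_{j≠i} y_j = 0.
With identical mines, set every y_j = y: then 123.2 − 4y − 4y = 0, i.e. y = 123.2/8 = 15.4.

15.4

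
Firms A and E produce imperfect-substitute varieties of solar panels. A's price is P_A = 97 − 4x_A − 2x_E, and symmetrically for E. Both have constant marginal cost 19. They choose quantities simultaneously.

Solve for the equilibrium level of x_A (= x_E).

Firm A's profit: π = x_A(97 − 4x_A − 2x_E) − 19x_A.
∂π/∂x_A = 78 − 8x_A − 2x_E = 0 ⇒ x_A = 9.75 − 0.25x_E.
Setting x_A = x_E in the reaction function: x_A = 9.75 − 0.25x_A, so x_A = 9.75 / 1.25 = 7.8.

7.8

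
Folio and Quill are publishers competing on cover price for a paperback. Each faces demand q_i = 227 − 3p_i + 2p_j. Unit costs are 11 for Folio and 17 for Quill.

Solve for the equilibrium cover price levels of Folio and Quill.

Folio's profit: π = (p_{Folio} − 11)(227 − 3p_{Folio} + 2p_{Quill}).
∂π/∂p_{Folio} = 260 − 6p_{Folio} + 2p_{Quill} = 0 ⇒ p_{Folio} = 130/3 + (1/3)p_{Quill}.
Similarly p_{Quill} = 139/3 + (1/3)p_{Folio}.
Solving the two reaction functions simultaneously: (1 − (1/3)(1/3))p_{Folio} = 130/3 + (1/3)·(139/3), so (8/9)p_{Folio} = 529/9 and p_{Folio} = 66.125.
Then p_{Quill} = 139/3 + (1/3)·66.125 = 68.375.

66.125, 68.375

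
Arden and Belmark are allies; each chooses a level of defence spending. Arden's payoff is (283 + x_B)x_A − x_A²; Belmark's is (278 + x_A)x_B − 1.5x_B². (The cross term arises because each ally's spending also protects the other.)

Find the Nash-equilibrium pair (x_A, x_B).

Expanding Arden's payoff: 283x_A + x_Bx_A − x_A².
∂π/∂x_A = 283 + x_B − 2x_A = 0, so x_A = 141.5 + 0.5x_B.
Likewise for Belmark: x_B = 278/3 + (1/3)x_A.
Substituting the second reaction function into the first: x_A = 141.5 + 0.5(278/3 + (1/3)x_A), which gives (5/6)x_A = 1127/6 ⇒ x_A = 225.4.
Then x_B = 278/3 + (1/3)·225.4 = 167.8.

225.4, 167.8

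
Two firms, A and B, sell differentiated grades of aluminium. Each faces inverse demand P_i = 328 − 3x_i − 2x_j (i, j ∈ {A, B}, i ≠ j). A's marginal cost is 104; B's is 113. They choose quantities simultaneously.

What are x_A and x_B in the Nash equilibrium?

Firm A's profit: π = x_A(328 − 3x_A − 2x_B) − 104x_A.
∂π/∂x_A = 224 − 6x_A − 2x_B = 0 ⇒ x_A = 112/3 − (1/3)x_B.
Similarly x_B = 215/6 − (1/3)x_A.
Substituting the second reaction function into the first: x_A = 112/3 − (1/3)(215/6 − (1/3)x_A), which gives (8/9)x_A = 457/18 ⇒ x_A = 28.5625.
Then x_B = 215/6 − (1/3)·28.5625 = 26.3125.

28.5625, 26.3125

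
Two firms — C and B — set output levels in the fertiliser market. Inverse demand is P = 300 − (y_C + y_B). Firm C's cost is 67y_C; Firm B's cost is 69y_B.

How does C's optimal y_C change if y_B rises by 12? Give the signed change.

Firm C's profit: π = y_C(300 − (y_C + y_B)) − 67y_C.
∂π/∂y_C = 233 − 2y_C − y_B = 0, so y_C = 116.5 − 0.5y_B.
The reaction-function slope is −0.5, so a 12-unit rise in y_B moves y_C by −0.5 × 12 = −6. C's best response falls — the actions are strategic substitutes.

-6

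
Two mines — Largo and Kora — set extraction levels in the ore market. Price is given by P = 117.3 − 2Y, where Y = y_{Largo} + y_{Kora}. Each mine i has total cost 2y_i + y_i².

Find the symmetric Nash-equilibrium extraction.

Mine Largo's profit: π = y_{Largo}(117.3 − 2(y_{Largo} + y_{Kora})) − 2y_{Largo} − y_{Largo}².
∂π/∂y_{Largo} = 115.3 − 6y_{Largo} − 2y_{Kora} = 0, so y_{Largo} = 1153/60 − (1/3)y_{Kora}.
Setting y_{Largo} = y_{Kora} in the reaction function: y_{Largo} = 1153/60 − (1/3)y_{Largo}, so y_{Largo} = (1153/60) / (4/3) = 14.4125.

14.4125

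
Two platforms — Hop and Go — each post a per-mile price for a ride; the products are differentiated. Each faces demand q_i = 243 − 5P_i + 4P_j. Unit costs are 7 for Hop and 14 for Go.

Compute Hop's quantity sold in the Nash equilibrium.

205

Hop's profit: π = (P_{Hop} − 7)(243 − 5P_{Hop} + 4P_{Go}).
∂π/∂P_{Hop} = 278 − 10P_{Hop} + 4P_{Go} = 0 ⇒ P_{Hop} = 27.8 + 0.4P_{Go}.
Similarly P_{Go} = 31.3 + 0.4P_{Hop}.
Plugging P_{Go} into Hop's best response: P_{Hop} = 27.8 + 0.4(31.3 + 0.4P_{Hop}) ⇒ 0.84P_{Hop} = 40.32, so P_{Hop} = 48.
Then P_{Go} = 31.3 + 0.4·48 = 50.5.
q_{Hop} = 243 − 5·48 + 4·50.5 = 205.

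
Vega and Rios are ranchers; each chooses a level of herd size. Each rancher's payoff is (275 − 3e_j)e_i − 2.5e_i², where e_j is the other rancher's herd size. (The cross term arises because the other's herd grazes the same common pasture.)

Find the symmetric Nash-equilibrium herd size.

Vega's payoff is (275 − 3e_R)e_V − 2.5e_V².
∂π/∂e_V = 275 − 3e_R − 5e_V = 0, so e_V = 55 − 0.6e_R.
Setting e_V = e_R in the reaction function: e_V = 55 − 0.6e_V, so e_V = 55 / 1.6 = 34.375.

34.375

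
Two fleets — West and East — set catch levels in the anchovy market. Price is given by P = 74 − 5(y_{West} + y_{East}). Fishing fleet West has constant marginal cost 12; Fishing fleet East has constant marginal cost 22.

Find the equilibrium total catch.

7.6

Fishing fleet West's profit: π = y_{West}(74 − 5(y_{West} + y_{East})) − 12y_{West}.
∂π/∂y_{West} = 62 − 10y_{West} − 5y_{East} = 0, so y_{West} = 6.2 − 0.5y_{East}.
By the same steps for East: y_{East} = 5.2 − 0.5y_{West}.
Substituting the second reaction function into the first: y_{West} = 6.2 − 0.5(5.2 − 0.5y_{West}), which gives 0.75y_{West} = 3.6 ⇒ y_{West} = 4.8.
Then y_{East} = 5.2 − 0.5·4.8 = 2.8.
Total catch: 4.8 + 2.8 = 7.6.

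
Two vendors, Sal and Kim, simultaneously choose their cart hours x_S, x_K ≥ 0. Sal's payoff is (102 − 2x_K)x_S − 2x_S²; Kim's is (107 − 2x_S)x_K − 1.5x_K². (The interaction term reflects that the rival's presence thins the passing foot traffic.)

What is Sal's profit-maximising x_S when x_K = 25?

13

Expanding Sal's payoff: 102x_S − 2x_Kx_S − 2x_S².
∂π/∂x_S = 102 − 2x_K − 4x_S = 0, so x_S = 25.5 − 0.5x_K.
At x_K = 25: x_S = 25.5 − 0.5·25 = 13.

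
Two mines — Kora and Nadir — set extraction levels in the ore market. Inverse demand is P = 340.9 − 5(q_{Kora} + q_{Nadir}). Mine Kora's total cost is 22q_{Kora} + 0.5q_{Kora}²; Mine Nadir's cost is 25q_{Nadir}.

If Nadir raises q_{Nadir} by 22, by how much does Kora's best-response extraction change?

-10

Mine Kora's profit: π = q_{Kora}(340.9 − 5(q_{Kora} + q_{Nadir})) − 22q_{Kora} − 0.5q_{Kora}².
∂π/∂q_{Kora} = 318.9 − 11q_{Kora} − 5q_{Nadir} = 0, so q_{Kora} = 3189/110 − (5/11)q_{Nadir}.
The reaction-function slope is −5/11, so a 22-unit rise in q_{Nadir} moves q_{Kora} by −5/11 × 22 = −10. Kora's best response falls — the actions are strategic substitutes.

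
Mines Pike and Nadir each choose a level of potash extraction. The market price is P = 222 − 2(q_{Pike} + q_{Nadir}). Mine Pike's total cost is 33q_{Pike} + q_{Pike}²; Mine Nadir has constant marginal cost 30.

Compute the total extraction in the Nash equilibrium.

57.3

Mine Pike's profit: π = q_{Pike}(222 − 2(q_{Pike} + q_{Nadir})) − 33q_{Pike} − q_{Pike}².
∂π/∂q_{Pike} = 189 − 6q_{Pike} − 2q_{Nadir} = 0, so q_{Pike} = 31.5 − (1/3)q_{Nadir}.
For Nadir: ∂π/∂q_{Nadir} = 192 − 4q_{Nadir} − 2q_{Pike} = 0 ⇒ q_{Nadir} = 48 − 0.5q_{Pike}.
Substituting the second reaction function into the first: q_{Pike} = 31.5 − (1/3)(48 − 0.5q_{Pike}), which gives (5/6)q_{Pike} = 15.5 ⇒ q_{Pike} = 18.6.
Then q_{Nadir} = 48 − 0.5·18.6 = 38.7.
Total extraction: 18.6 + 38.7 = 57.3.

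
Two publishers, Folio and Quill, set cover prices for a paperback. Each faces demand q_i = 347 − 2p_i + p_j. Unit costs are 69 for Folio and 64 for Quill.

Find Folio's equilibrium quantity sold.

184

Folio's profit: π = (p_{Folio} − 69)(347 − 2p_{Folio} + p_{Quill}).
∂π/∂p_{Folio} = 485 − 4p_{Folio} + p_{Quill} = 0 ⇒ p_{Folio} = 121.25 + 0.25p_{Quill}.
Similarly p_{Quill} = 118.75 + 0.25p_{Folio}.
Substituting the second reaction function into the first: p_{Folio} = 121.25 + 0.25(118.75 + 0.25p_{Folio}), which gives 0.9375p_{Folio} = 150.9375 ⇒ p_{Folio} = 161.
Then p_{Quill} = 118.75 + 0.25·161 = 159.
q_{Folio} = 347 − 2·161 + 159 = 184.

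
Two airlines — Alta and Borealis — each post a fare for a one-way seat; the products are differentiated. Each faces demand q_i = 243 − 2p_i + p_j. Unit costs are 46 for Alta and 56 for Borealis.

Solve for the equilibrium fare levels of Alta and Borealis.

113, 117

Alta's profit: π = (p_{Alta} − 46)(243 − 2p_{Alta} + p_{Borealis}).
∂π/∂p_{Alta} = 335 − 4p_{Alta} + p_{Borealis} = 0 ⇒ p_{Alta} = 83.75 + 0.25p_{Borealis}.
Similarly p_{Borealis} = 88.75 + 0.25p_{Alta}.
Plugging p_{Borealis} into Alta's best response: p_{Alta} = 83.75 + 0.25(88.75 + 0.25p_{Alta}) ⇒ 0.9375p_{Alta} = 105.9375, so p_{Alta} = 113.
Then p_{Borealis} = 88.75 + 0.25·113 = 117.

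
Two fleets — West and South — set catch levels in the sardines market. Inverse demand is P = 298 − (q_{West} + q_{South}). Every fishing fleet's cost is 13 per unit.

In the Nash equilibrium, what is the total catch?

Fishing fleet West's profit: π = q_{West}(298 − (q_{West} + q_{South})) − 13q_{West}.
∂π/∂q_{West} = 285 − 2q_{West} − q_{South} = 0, so q_{West} = 142.5 − 0.5q_{South}.
The game is symmetric, so in equilibrium q_{South} = q_{West}: the reaction function gives 1.5q_{West} = 142.5, hence q_{West} = 95.
Total catch: 95 + 95 = 190.

190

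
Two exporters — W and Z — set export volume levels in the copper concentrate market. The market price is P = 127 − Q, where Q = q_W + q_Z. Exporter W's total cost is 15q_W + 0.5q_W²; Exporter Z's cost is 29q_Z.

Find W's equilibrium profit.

952.56

Exporter W's profit: π = q_W(127 − (q_W + q_Z)) − 15q_W − 0.5q_W².
∂π/∂q_W = 112 − 3q_W − q_Z = 0, so q_W = 112/3 − (1/3)q_Z.
For Z: ∂π/∂q_Z = 98 − 2q_Z − q_W = 0 ⇒ q_Z = 49 − 0.5q_W.
Substituting the second reaction function into the first: q_W = 112/3 − (1/3)(49 − 0.5q_W), which gives (5/6)q_W = 21 ⇒ q_W = 25.2.
Then q_Z = 49 − 0.5·25.2 = 36.4.
Price P = 127 − 61.6 = 65.4.
W's profit: (65.4 − 15)·25.2 − 0.5(25.2)² = 952.56.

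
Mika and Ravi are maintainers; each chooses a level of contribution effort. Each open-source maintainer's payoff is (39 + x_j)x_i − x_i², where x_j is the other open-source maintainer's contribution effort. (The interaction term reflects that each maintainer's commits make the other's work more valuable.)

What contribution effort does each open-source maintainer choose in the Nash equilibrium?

39

Mika's payoff is (39 + x_R)x_M − x_M².
∂π/∂x_M = 39 + x_R − 2x_M = 0, so x_M = 19.5 + 0.5x_R.
The game is symmetric, so in equilibrium x_R = x_M: the reaction function gives 0.5x_M = 19.5, hence x_M = 39.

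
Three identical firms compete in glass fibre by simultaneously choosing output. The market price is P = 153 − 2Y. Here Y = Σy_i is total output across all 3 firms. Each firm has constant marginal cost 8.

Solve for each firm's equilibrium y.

18.125

A representative firm's profit is π_i = y_i(153 − 2Y) − 8y_i, with Y = y_i + Σ_{j≠i} y_j.
First-order condition: 145 − 4y_i − 2Σ_{j≠i} y_j = 0.
In a symmetric equilibrium every firm chooses the same y, so Σ_{j≠i} y_j = 2y. The condition becomes 145 − 8y = 0, giving y = 145/8 = 18.125.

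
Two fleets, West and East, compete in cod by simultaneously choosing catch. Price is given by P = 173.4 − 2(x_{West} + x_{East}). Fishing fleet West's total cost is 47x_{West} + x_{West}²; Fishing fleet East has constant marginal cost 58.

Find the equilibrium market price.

101.96

Fishing fleet West's profit: π = x_{West}(173.4 − 2(x_{West} + x_{East})) − 47x_{West} − x_{West}².
∂π/∂x_{West} = 126.4 − 6x_{West} − 2x_{East} = 0, so x_{West} = 316/15 − (1/3)x_{East}.
For East: ∂π/∂x_{East} = 115.4 − 4x_{East} − 2x_{West} = 0 ⇒ x_{East} = 28.85 − 0.5x_{West}.
Plugging x_{East} into West's best response: x_{West} = 316/15 − (1/3)(28.85 − 0.5x_{West}) ⇒ (5/6)x_{West} = 11.45, so x_{West} = 13.74.
Then x_{East} = 28.85 − 0.5·13.74 = 21.98.
Equilibrium price: P = 173.4 − 2·35.72 = 101.96.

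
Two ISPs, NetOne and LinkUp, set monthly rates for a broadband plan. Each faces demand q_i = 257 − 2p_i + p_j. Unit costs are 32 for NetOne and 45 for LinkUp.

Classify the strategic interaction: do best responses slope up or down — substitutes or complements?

strategic complements

NetOne's profit: π = (p_{NetOne} − 32)(257 − 2p_{NetOne} + p_{LinkUp}).
∂π/∂p_{NetOne} = 321 − 4p_{NetOne} + p_{LinkUp} = 0 ⇒ p_{NetOne} = 80.25 + 0.25p_{LinkUp}.
The best-response slope dp_{NetOne}/dp_{LinkUp} = 0.25 > 0: the reaction function is upward-sloping, so the choices are strategic complements.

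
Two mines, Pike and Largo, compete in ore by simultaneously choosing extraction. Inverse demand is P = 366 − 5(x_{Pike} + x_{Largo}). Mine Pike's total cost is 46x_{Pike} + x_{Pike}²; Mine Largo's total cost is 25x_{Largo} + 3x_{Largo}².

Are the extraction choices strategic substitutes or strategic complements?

strategic substitutes

Mine Pike's profit: π = x_{Pike}(366 − 5(x_{Pike} + x_{Largo})) − 46x_{Pike} − x_{Pike}².
∂π/∂x_{Pike} = 320 − 12x_{Pike} − 5x_{Largo} = 0, so x_{Pike} = 80/3 − (5/12)x_{Largo}.
The best-response slope dx_{Pike}/dx_{Largo} = −5/12 < 0: the reaction function is downward-sloping, so the choices are strategic substitutes.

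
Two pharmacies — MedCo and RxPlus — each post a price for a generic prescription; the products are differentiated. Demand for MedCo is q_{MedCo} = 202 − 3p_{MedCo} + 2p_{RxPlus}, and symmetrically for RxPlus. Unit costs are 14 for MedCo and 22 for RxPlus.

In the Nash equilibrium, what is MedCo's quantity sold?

145.5

MedCo's profit: π = (p_{MedCo} − 14)(202 − 3p_{MedCo} + 2p_{RxPlus}).
∂π/∂p_{MedCo} = 244 − 6p_{MedCo} + 2p_{RxPlus} = 0 ⇒ p_{MedCo} = 122/3 + (1/3)p_{RxPlus}.
Similarly p_{RxPlus} = 134/3 + (1/3)p_{MedCo}.
Plugging p_{RxPlus} into MedCo's best response: p_{MedCo} = 122/3 + (1/3)(134/3 + (1/3)p_{MedCo}) ⇒ (8/9)p_{MedCo} = 500/9, so p_{MedCo} = 62.5.
Then p_{RxPlus} = 134/3 + (1/3)·62.5 = 65.5.
q_{MedCo} = 202 − 3·62.5 + 2·65.5 = 145.5.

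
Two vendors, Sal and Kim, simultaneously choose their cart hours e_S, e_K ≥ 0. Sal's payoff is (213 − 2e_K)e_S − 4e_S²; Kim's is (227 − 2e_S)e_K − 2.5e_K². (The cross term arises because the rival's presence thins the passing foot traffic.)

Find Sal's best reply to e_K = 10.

Expanding Sal's payoff: 213e_S − 2e_Ke_S − 4e_S².
∂π/∂e_S = 213 − 2e_K − 8e_S = 0, so e_S = 26.625 − 0.25e_K.
At e_K = 10: e_S = 26.625 − 0.25·10 = 24.125.

24.125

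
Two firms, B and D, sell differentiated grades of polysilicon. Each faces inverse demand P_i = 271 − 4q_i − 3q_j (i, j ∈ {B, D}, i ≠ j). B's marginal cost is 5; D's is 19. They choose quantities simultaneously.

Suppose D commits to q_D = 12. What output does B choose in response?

Firm B's profit: π = q_B(271 − 4q_B − 3q_D) − 5q_B.
∂π/∂q_B = 266 − 8q_B − 3q_D = 0 ⇒ q_B = 33.25 − 0.375q_D.
At q_D = 12: q_B = 33.25 − 0.375·12 = 28.75.

28.75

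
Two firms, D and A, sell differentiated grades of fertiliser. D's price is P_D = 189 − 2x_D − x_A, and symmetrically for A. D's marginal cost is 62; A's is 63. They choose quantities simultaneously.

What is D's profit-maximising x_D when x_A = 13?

Firm D's profit: π = x_D(189 − 2x_D − x_A) − 62x_D.
∂π/∂x_D = 127 − 4x_D − x_A = 0 ⇒ x_D = 31.75 − 0.25x_A.
At x_A = 13: x_D = 31.75 − 0.25·13 = 28.5.

28.5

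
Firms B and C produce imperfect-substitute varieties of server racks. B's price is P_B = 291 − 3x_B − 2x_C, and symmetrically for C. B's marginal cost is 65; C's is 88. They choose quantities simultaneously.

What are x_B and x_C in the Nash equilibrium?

Firm B's profit: π = x_B(291 − 3x_B − 2x_C) − 65x_B.
∂π/∂x_B = 226 − 6x_B − 2x_C = 0 ⇒ x_B = 113/3 − (1/3)x_C.
Similarly x_C = 203/6 − (1/3)x_B.
Plugging x_C into B's best response: x_B = 113/3 − (1/3)(203/6 − (1/3)x_B) ⇒ (8/9)x_B = 475/18, so x_B = 29.6875.
Then x_C = 203/6 − (1/3)·29.6875 = 23.9375.

29.6875, 23.9375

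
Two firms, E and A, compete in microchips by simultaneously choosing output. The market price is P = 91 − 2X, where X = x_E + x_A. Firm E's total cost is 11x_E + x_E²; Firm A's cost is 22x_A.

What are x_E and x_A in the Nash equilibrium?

Firm E's profit: π = x_E(91 − 2(x_E + x_A)) − 11x_E − x_E².
∂π/∂x_E = 80 − 6x_E − 2x_A = 0, so x_E = 40/3 − (1/3)x_A.
For A: ∂π/∂x_A = 69 − 4x_A − 2x_E = 0 ⇒ x_A = 17.25 − 0.5x_E.
Solving the two reaction functions simultaneously: (1 − (−1/3)(−0.5))x_E = 40/3 − (1/3)·17.25, so (5/6)x_E = 91/12 and x_E = 9.1.
Then x_A = 17.25 − 0.5·9.1 = 12.7.

9.1, 12.7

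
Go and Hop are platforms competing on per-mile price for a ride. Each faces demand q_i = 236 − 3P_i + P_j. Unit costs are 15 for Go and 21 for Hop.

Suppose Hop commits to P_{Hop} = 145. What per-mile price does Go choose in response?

Go's profit: π = (P_{Go} − 15)(236 − 3P_{Go} + P_{Hop}).
∂π/∂P_{Go} = 281 − 6P_{Go} + P_{Hop} = 0 ⇒ P_{Go} = 281/6 + (1/6)P_{Hop}.
At P_{Hop} = 145: P_{Go} = 281/6 + (1/6)·145 = 71.

71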